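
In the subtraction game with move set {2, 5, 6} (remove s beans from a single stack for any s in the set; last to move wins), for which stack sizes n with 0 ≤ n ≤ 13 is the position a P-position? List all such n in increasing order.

0, 1, 4, 8, 11, 12

Compute g(0), g(1), … for moves {2, 5, 6}:
g(0) = mex{} = 0
g(1) = mex{} = 0
g(2) = mex{0} = 1
g(3) = mex{0} = 1
g(4) = mex{1} = 0
g(5) = mex{0,1} = 2
g(6) = mex{0} = 1
g(7) = mex{0,1,2} = 3
g(8) = mex{1} = 0
g(9) = mex{0,1,3} = 2
g(10) = mex{0,2} = 1
g(11) = mex{1,2} = 0
g(12) = mex{1,3} = 0
g(13) = mex{0,3} = 1
The P-positions (g = 0) in 0..13 are 0, 1, 4, 8, 11, 12.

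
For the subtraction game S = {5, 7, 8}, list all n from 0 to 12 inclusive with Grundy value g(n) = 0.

Compute g(0), g(1), … for moves {5, 7, 8}:
k:     0  1  2  3  4  5  6  7  8  9 10 11 12
g(k):  0  0  0  0  0  1  1  1  1  1  2  2  2
The P-positions (g = 0) in 0..12 are 0, 1, 2, 3, 4.

0, 1, 2, 3, 4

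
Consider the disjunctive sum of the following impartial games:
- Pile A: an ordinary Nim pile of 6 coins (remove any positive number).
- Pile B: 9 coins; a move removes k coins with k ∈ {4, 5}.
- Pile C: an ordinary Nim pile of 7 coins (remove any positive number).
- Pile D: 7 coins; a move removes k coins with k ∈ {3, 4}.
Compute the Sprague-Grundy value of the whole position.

Pile A is a plain Nim pile of size 6, so its Grundy value is 6.
Grundy values for pile B (subtraction set {4, 5}):
k:     0  1  2  3  4  5  6  7  8  9
g(k):  0  0  0  0  1  1  1  1  2  0
So g(9) = 0.
Pile C is a plain Nim pile of size 7, so its Grundy value is 7.
Grundy values for pile D (subtraction set {3, 4}):
k:     0  1  2  3  4  5  6  7
g(k):  0  0  0  1  1  1  2  0
So g(7) = 0.
By the Sprague-Grundy theorem, the Grundy value of a sum of independent games is the XOR of the component values.
Combined value = 6 XOR 0 XOR 7 XOR 0 = 1.

1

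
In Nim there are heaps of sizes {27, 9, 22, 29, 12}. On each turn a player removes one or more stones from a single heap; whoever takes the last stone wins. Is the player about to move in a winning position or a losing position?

Winning position

Nim-sum: 27 XOR 9 XOR 22 XOR 29 XOR 12 = 21.
The nim-sum is 21 ≠ 0, so this is an N-position: the player to move can win.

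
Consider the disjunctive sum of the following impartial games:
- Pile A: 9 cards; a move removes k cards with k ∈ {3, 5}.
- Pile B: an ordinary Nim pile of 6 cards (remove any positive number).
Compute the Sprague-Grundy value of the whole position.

6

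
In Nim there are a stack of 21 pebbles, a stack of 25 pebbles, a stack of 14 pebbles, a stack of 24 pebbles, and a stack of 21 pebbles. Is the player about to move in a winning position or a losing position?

Winning position

Compute the nim-sum pairwise:
21 ⊕ 25 = 12
12 ⊕ 14 = 2
2 ⊕ 24 = 26
26 ⊕ 21 = 15
The nim-sum is 15 ≠ 0, so this is an N-position: the player to move can win.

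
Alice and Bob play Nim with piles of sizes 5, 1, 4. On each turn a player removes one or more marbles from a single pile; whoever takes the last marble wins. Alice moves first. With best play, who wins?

Bob wins

Nim-sum: 5 ⊕ 1 ⊕ 4 = 0.
The nim-sum is 0, so this is a P-position: the player to move is in a losing position under optimal play; Alice is about to move from it and so loses — Bob wins.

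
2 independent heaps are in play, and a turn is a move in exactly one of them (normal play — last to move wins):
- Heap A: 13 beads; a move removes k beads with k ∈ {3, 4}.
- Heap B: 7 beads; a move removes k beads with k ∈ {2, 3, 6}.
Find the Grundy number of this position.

3

For heap A, compute g(0), g(1), … with moves {3, 4}:
k:     0  1  2  3  4  5  6  7  8  9 10 11 12 13
g(k):  0  0  0  1  1  1  2  0  0  0  1  1  1  2
So g(13) = 2.
Build the Grundy sequence for heap B with g(k) = mex{g(k−s) : s ∈ {2, 3, 6}, s ≤ k}:
g(0) = mex{} = 0
g(1) = mex{} = 0
g(2) = mex{0} = 1
g(3) = mex{0} = 1
g(4) = mex{0,1} = 2
g(5) = mex{1} = 0
g(6) = mex{0,1,2} = 3
g(7) = mex{0,2} = 1
So g(7) = 1.
By the Sprague-Grundy theorem, the Grundy value of a sum of independent games is the XOR of the component values.
Combined value = 2 ⊕ 1 = 3.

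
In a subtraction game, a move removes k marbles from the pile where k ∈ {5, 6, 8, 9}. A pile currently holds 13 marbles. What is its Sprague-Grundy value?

2

Compute g(0), g(1), … for moves {5, 6, 8, 9}:
k:     0  1  2  3  4  5  6  7  8  9 10 11 12 13
g(k):  0  0  0  0  0  1  1  1  1  1  2  2  2  2
So g(13) = 2.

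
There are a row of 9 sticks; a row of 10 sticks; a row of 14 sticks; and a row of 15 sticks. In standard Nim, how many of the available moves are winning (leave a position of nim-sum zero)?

Write each in binary and XOR column by column:
  1001  (9)
  1010  (10)
  1110  (14)
  1111  (15)
  ----
  0010  (2)
The overall nim-sum is X = 2. A row of size p has a winning move iff p XOR X < p (reduce it to p XOR X).
  9: 9 XOR 2 = 11 ≥ 9 — no move.
  10: 10 XOR 2 = 8 < 10 — winning move (to 8).
  14: 14 XOR 2 = 12 < 14 — winning move (to 12).
  15: 15 XOR 2 = 13 < 15 — winning move (to 13).
That gives 3 winning moves.

3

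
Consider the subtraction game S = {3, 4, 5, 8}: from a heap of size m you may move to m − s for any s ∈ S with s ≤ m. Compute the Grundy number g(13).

Grundy values for subtraction set {3, 4, 5, 8}:
g(0) = mex{} = 0
g(1) = mex{} = 0
g(2) = mex{} = 0
g(3) = mex{0} = 1
g(4) = mex{0} = 1
g(5) = mex{0} = 1
g(6) = mex{0,1} = 2
g(7) = mex{0,1} = 2
g(8) = mex{0,1} = 2
g(9) = mex{0,1,2} = 3
g(10) = mex{0,1,2} = 3
g(11) = mex{1,2} = 0
g(12) = mex{1,2,3} = 0
g(13) = mex{1,2,3} = 0
So g(13) = 0.

0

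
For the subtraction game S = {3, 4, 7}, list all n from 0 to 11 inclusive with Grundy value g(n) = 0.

0, 1, 2, 10, 11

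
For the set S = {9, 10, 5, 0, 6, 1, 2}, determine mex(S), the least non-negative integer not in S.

3

The values 0, 1, 2 are all present; 3 is the first non-negative integer missing from the set.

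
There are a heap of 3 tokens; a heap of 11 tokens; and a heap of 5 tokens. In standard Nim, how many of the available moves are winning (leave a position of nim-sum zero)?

1

Nim-sum: 3 ^ 11 ^ 5 = 13.
The overall nim-sum is X = 13. A heap of size p has a winning move iff p XOR X < p (reduce it to p XOR X).
  3: 3 XOR 13 = 14 ≥ 3 — no move.
  11: 11 XOR 13 = 6 < 11 — winning move (to 6).
  5: 5 XOR 13 = 8 ≥ 5 — no move.
That gives 1 winning move.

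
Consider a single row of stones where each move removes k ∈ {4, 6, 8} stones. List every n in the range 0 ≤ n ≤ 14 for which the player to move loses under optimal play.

0, 1, 2, 3, 12, 13, 14

Compute g(0), g(1), … for moves {4, 6, 8}:
k:     0  1  2  3  4  5  6  7  8  9 10 11 12 13 14
g(k):  0  0  0  0  1  1  1  1  2  2  2  2  0  0  0
The P-positions (g = 0) in 0..14 are 0, 1, 2, 3, 12, 13, 14.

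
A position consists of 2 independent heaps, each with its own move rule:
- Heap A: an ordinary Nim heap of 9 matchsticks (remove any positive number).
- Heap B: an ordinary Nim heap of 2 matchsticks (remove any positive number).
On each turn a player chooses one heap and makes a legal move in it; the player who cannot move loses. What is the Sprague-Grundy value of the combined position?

11

Heap A is a plain Nim heap of size 9, so its Grundy value is 9.
Heap B is a plain Nim heap of size 2, so its Grundy value is 2.
The value of a disjunctive sum is the nim-sum of the parts.
Combined value = 9 ⊕ 2 = 11.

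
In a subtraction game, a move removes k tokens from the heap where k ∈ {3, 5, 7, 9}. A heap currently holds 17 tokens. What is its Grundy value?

1

Build the Grundy sequence with g(k) = mex{g(k−s) : s ∈ {3, 5, 7, 9}, s ≤ k}:
k:     0  1  2  3  4  5  6  7  8  9 10 11 12 13 14 15 16 17
g(k):  0  0  0  1  1  1  2  2  2  3  3  3  0  0  0  1  1  1
So g(17) = 1.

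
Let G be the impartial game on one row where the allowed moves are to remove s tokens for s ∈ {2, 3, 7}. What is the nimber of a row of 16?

Build the Grundy sequence with g(k) = mex{g(k−s) : s ∈ {2, 3, 7}, s ≤ k}:
k:     0  1  2  3  4  5  6  7  8  9 10 11 12 13 14 15 16
g(k):  0  0  1  1  2  0  0  1  1  2  0  0  1  1  2  0  0
So g(16) = 0.

0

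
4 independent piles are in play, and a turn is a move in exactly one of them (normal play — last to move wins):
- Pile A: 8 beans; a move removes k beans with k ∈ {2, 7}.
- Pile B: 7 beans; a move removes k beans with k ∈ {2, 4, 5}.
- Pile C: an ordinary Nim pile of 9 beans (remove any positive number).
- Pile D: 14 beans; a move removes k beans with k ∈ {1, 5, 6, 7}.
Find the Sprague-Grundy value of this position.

Build the Grundy sequence for pile A with g(k) = mex{g(k−s) : s ∈ {2, 7}, s ≤ k}:
k:     0  1  2  3  4  5  6  7  8
g(k):  0  0  1  1  0  0  1  1  2
So g(8) = 2.
For pile B, compute g(0), g(1), … with moves {2, 4, 5}:
g(0) = mex{} = 0
g(1) = mex{} = 0
g(2) = mex{0} = 1
g(3) = mex{0} = 1
g(4) = mex{0,1} = 2
g(5) = mex{0,1} = 2
g(6) = mex{0,1,2} = 3
g(7) = mex{1,2} = 0
So g(7) = 0.
Pile C is a plain Nim pile of size 9, so its Grundy value is 9.
For pile D, compute g(0), g(1), … with moves {1, 5, 6, 7}:
k:     0  1  2  3  4  5  6  7  8  9 10 11 12 13 14
g(k):  0  1  0  1  0  1  2  3  2  3  2  3  0  1  0
So g(14) = 0.
The value of a disjunctive sum is the nim-sum of the parts.
Combined value = 2 ⊕ 0 ⊕ 9 ⊕ 0 = 11.

11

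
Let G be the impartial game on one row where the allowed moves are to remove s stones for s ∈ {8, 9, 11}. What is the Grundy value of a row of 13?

Build the Grundy sequence with g(k) = mex{g(k−s) : s ∈ {8, 9, 11}, s ≤ k}:
g(0) = mex{} = 0
g(1) = mex{} = 0
g(2) = mex{} = 0
g(3) = mex{} = 0
g(4) = mex{} = 0
g(5) = mex{} = 0
g(6) = mex{} = 0
g(7) = mex{} = 0
g(8) = mex{0} = 1
g(9) = mex{0} = 1
g(10) = mex{0} = 1
g(11) = mex{0} = 1
g(12) = mex{0} = 1
g(13) = mex{0} = 1
So g(13) = 1.

1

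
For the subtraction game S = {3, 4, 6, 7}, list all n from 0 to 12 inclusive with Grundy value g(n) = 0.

Build the Grundy sequence with g(k) = mex{g(k−s) : s ∈ {3, 4, 6, 7}, s ≤ k}:
g(0) = mex{} = 0
g(1) = mex{} = 0
g(2) = mex{} = 0
g(3) = mex{0} = 1
g(4) = mex{0} = 1
g(5) = mex{0} = 1
g(6) = mex{0,1} = 2
g(7) = mex{0,1} = 2
g(8) = mex{0,1} = 2
g(9) = mex{0,1,2} = 3
g(10) = mex{1,2} = 0
g(11) = mex{1,2} = 0
g(12) = mex{1,2,3} = 0
The P-positions (g = 0) in 0..12 are 0, 1, 2, 10, 11, 12.

0, 1, 2, 10, 11, 12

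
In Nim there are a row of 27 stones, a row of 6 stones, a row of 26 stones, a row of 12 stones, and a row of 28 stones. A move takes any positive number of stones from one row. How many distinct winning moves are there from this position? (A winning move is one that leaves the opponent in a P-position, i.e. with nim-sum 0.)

Bitwise XOR of the heap sizes:
  11011  (27)
  00110  (6)
  11010  (26)
  01100  (12)
  11100  (28)
  -----
  10111  (23)
The overall nim-sum is X = 23. A row of size p has a winning move iff p XOR X < p (reduce it to p XOR X).
  27: 27 XOR 23 = 12 < 27 — winning move (to 12).
  6: 6 XOR 23 = 17 ≥ 6 — no move.
  26: 26 XOR 23 = 13 < 26 — winning move (to 13).
  12: 12 XOR 23 = 27 ≥ 12 — no move.
  28: 28 XOR 23 = 11 < 28 — winning move (to 11).
That gives 3 winning moves.

3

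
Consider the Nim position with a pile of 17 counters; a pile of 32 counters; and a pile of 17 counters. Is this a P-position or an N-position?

Nim-sum: 17 XOR 32 XOR 17 = 32.
The nim-sum is 32 ≠ 0, so this is an N-position: the player to move can win.

N-position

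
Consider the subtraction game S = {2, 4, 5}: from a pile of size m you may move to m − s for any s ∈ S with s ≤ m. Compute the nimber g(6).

Grundy values for subtraction set {2, 4, 5}:
g(0) = mex{} = 0
g(1) = mex{} = 0
g(2) = mex{0} = 1
g(3) = mex{0} = 1
g(4) = mex{0,1} = 2
g(5) = mex{0,1} = 2
g(6) = mex{0,1,2} = 3
So g(6) = 3.

3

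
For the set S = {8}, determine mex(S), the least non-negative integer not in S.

0

0 is not in the set, so the mex is 0.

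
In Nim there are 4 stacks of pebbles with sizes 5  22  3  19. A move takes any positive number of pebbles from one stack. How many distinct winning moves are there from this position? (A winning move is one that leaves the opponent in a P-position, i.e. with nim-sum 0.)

3

Nim-sum: 5 XOR 22 XOR 3 XOR 19 = 3.
The overall nim-sum is X = 3. A stack of size p has a winning move iff p XOR X < p (reduce it to p XOR X).
  5: 5 XOR 3 = 6 ≥ 5 — no move.
  22: 22 XOR 3 = 21 < 22 — winning move (to 21).
  3: 3 XOR 3 = 0 < 3 — winning move (to 0).
  19: 19 XOR 3 = 16 < 19 — winning move (to 16).
That gives 3 winning moves.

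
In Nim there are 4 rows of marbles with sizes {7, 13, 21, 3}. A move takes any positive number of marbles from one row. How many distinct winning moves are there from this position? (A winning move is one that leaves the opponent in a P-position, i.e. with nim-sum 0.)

1

Bitwise XOR of the heap sizes:
  00111  (7)
  01101  (13)
  10101  (21)
  00011  (3)
  -----
  11100  (28)
The overall nim-sum is X = 28. A row of size p has a winning move iff p XOR X < p (reduce it to p XOR X).
  7: 7 XOR 28 = 27 ≥ 7 — no move.
  13: 13 XOR 28 = 17 ≥ 13 — no move.
  21: 21 XOR 28 = 9 < 21 — winning move (to 9).
  3: 3 XOR 28 = 31 ≥ 3 — no move.
That gives 1 winning move.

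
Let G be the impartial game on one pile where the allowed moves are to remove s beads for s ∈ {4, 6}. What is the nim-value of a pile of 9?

2

Grundy values for subtraction set {4, 6}:
k:     0  1  2  3  4  5  6  7  8  9
g(k):  0  0  0  0  1  1  1  1  2  2
So g(9) = 2.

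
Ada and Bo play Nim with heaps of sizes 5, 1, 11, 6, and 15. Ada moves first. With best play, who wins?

Ada wins

Write each in binary and XOR column by column:
  0101  (5)
  0001  (1)
  1011  (11)
  0110  (6)
  1111  (15)
  ----
  0110  (6)
The nim-sum is 6 ≠ 0, so this is an N-position: the player to move can win; Ada has a winning move.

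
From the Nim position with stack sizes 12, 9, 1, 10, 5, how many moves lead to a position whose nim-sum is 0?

Compute the nim-sum pairwise:
12 ^ 9 = 5
5 ^ 1 = 4
4 ^ 10 = 14
14 ^ 5 = 11
The overall nim-sum is X = 11. A stack of size p has a winning move iff p XOR X < p (reduce it to p XOR X).
  12: 12 XOR 11 = 7 < 12 — winning move (to 7).
  9: 9 XOR 11 = 2 < 9 — winning move (to 2).
  1: 1 XOR 11 = 10 ≥ 1 — no move.
  10: 10 XOR 11 = 1 < 10 — winning move (to 1).
  5: 5 XOR 11 = 14 ≥ 5 — no move.
That gives 3 winning moves.

3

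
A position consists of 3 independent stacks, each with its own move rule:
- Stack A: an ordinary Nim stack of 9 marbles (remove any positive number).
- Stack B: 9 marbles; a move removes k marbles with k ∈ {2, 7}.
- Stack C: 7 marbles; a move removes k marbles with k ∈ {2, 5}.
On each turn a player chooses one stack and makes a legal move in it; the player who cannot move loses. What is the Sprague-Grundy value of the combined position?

9

Stack A is a plain Nim stack of size 9, so its Grundy value is 9.
Grundy values for stack B (subtraction set {2, 7}):
k:     0  1  2  3  4  5  6  7  8  9
g(k):  0  0  1  1  0  0  1  1  2  0
So g(9) = 0.
Grundy values for stack C (subtraction set {2, 5}):
g(0) = mex{} = 0
g(1) = mex{} = 0
g(2) = mex{0} = 1
g(3) = mex{0} = 1
g(4) = mex{1} = 0
g(5) = mex{0,1} = 2
g(6) = mex{0} = 1
g(7) = mex{1,2} = 0
So g(7) = 0.
The value of a disjunctive sum is the nim-sum of the parts.
Combined value = 9 XOR 0 XOR 0 = 9.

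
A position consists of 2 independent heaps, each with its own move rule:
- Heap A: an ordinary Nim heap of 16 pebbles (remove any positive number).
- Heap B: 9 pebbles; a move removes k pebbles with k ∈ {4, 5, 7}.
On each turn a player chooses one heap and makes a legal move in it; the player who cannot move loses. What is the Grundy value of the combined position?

Heap A is a plain Nim heap of size 16, so its Grundy value is 16.
Build the Grundy sequence for heap B with g(k) = mex{g(k−s) : s ∈ {4, 5, 7}, s ≤ k}:
g(0) = mex{} = 0
g(1) = mex{} = 0
g(2) = mex{} = 0
g(3) = mex{} = 0
g(4) = mex{0} = 1
g(5) = mex{0} = 1
g(6) = mex{0} = 1
g(7) = mex{0} = 1
g(8) = mex{0,1} = 2
g(9) = mex{0,1} = 2
So g(9) = 2.
By the Sprague-Grundy theorem, the Grundy value of a sum of independent games is the XOR of the component values.
Combined value = 16 ⊕ 2 = 18.

18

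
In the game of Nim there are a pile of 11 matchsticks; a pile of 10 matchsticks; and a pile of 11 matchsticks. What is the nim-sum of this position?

10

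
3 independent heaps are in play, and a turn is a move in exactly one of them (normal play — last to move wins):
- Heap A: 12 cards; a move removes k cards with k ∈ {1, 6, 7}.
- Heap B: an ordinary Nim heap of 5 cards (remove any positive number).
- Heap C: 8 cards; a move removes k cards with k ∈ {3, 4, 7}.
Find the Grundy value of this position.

Build the Grundy sequence for heap A with g(k) = mex{g(k−s) : s ∈ {1, 6, 7}, s ≤ k}:
g(0) = mex{} = 0
g(1) = mex{0} = 1
g(2) = mex{1} = 0
g(3) = mex{0} = 1
g(4) = mex{1} = 0
g(5) = mex{0} = 1
g(6) = mex{0,1} = 2
g(7) = mex{0,1,2} = 3
g(8) = mex{0,1,3} = 2
g(9) = mex{0,1,2} = 3
g(10) = mex{0,1,3} = 2
g(11) = mex{0,1,2} = 3
g(12) = mex{1,2,3} = 0
So g(12) = 0.
Heap B is a plain Nim heap of size 5, so its Grundy value is 5.
Grundy values for heap C (subtraction set {3, 4, 7}):
k:     0  1  2  3  4  5  6  7  8
g(k):  0  0  0  1  1  1  2  2  2
So g(8) = 2.
By the Sprague-Grundy theorem, the Grundy value of a sum of independent games is the XOR of the component values.
Combined value = 0 XOR 5 XOR 2 = 7.

7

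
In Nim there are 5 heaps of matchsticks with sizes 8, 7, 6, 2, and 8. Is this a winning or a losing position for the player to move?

Compute the nim-sum pairwise:
8 XOR 7 = 15
15 XOR 6 = 9
9 XOR 2 = 11
11 XOR 8 = 3
The nim-sum is 3 ≠ 0, so this is an N-position: the player to move can win.

Winning position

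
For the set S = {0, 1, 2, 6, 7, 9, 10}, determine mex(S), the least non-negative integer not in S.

3

The values 0, 1, 2 are all present; 3 is the first non-negative integer missing from the set.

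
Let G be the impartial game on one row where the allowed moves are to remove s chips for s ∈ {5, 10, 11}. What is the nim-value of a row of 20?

Compute g(0), g(1), … for moves {5, 10, 11}:
k:     0  1  2  3  4  5  6  7  8  9 10 11 12 13 14 15 16 17 18 19 20
g(k):  0  0  0  0  0  1  1  1  1  1  2  2  2  2  2  3  0  0  0  0  0
So g(20) = 0.

0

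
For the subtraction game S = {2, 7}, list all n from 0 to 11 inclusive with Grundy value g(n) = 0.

0, 1, 4, 5, 9, 10

Compute g(0), g(1), … for moves {2, 7}:
k:     0  1  2  3  4  5  6  7  8  9 10 11
g(k):  0  0  1  1  0  0  1  1  2  0  0  1
The P-positions (g = 0) in 0..11 are 0, 1, 4, 5, 9, 10.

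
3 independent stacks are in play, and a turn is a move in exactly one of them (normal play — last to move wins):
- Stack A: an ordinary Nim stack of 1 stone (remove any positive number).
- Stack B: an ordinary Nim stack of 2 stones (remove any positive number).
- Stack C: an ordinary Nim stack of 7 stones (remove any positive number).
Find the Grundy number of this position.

Stack A is a plain Nim stack of size 1, so its Grundy value is 1.
Stack B is a plain Nim stack of size 2, so its Grundy value is 2.
Stack C is a plain Nim stack of size 7, so its Grundy value is 7.
By the Sprague-Grundy theorem, the Grundy value of a sum of independent games is the XOR of the component values.
Combined value = 1 XOR 2 XOR 7 = 4.

4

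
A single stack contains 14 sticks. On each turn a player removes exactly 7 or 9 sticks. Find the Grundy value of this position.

2

Build the Grundy sequence with g(k) = mex{g(k−s) : s ∈ {7, 9}, s ≤ k}:
k:     0  1  2  3  4  5  6  7  8  9 10 11 12 13 14
g(k):  0  0  0  0  0  0  0  1  1  1  1  1  1  1  2
So g(14) = 2.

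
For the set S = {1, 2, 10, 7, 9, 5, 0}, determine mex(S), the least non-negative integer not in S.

The values 0, 1, 2 are all present; 3 is the first non-negative integer missing from the set.

3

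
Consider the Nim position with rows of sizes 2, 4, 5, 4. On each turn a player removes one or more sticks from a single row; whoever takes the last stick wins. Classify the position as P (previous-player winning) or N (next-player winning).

N-position

Compute the nim-sum pairwise:
2 ⊕ 4 = 6
6 ⊕ 5 = 3
3 ⊕ 4 = 7
The nim-sum is 7 ≠ 0, so this is an N-position: the player to move can win.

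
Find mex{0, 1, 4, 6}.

2

The values 0, 1 are all present; 2 is the first non-negative integer missing from the set.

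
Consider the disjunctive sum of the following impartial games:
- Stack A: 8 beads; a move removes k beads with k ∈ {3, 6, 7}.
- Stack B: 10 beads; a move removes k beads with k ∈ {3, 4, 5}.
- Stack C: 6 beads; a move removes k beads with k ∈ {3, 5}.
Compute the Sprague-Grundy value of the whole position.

0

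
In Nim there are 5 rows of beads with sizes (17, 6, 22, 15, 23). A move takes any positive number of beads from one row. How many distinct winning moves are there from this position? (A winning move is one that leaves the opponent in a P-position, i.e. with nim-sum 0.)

3

Compute the nim-sum pairwise:
17 XOR 6 = 23
23 XOR 22 = 1
1 XOR 15 = 14
14 XOR 23 = 25
The overall nim-sum is X = 25. A row of size p has a winning move iff p XOR X < p (reduce it to p XOR X).
  17: 17 XOR 25 = 8 < 17 — winning move (to 8).
  6: 6 XOR 25 = 31 ≥ 6 — no move.
  22: 22 XOR 25 = 15 < 22 — winning move (to 15).
  15: 15 XOR 25 = 22 ≥ 15 — no move.
  23: 23 XOR 25 = 14 < 23 — winning move (to 14).
That gives 3 winning moves.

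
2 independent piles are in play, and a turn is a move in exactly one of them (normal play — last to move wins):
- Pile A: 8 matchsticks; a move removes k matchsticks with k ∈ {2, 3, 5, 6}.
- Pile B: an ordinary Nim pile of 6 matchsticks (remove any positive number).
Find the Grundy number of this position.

Build the Grundy sequence for pile A with g(k) = mex{g(k−s) : s ∈ {2, 3, 5, 6}, s ≤ k}:
k:     0  1  2  3  4  5  6  7  8
g(k):  0  0  1  1  2  2  3  3  0
So g(8) = 0.
Pile B is a plain Nim pile of size 6, so its Grundy value is 6.
The value of a disjunctive sum is the nim-sum of the parts.
Combined value = 0 ⊕ 6 = 6.

6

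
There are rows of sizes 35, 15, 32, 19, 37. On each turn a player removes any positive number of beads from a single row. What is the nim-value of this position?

Nim-sum: 35 ^ 15 ^ 32 ^ 19 ^ 37 = 58.

58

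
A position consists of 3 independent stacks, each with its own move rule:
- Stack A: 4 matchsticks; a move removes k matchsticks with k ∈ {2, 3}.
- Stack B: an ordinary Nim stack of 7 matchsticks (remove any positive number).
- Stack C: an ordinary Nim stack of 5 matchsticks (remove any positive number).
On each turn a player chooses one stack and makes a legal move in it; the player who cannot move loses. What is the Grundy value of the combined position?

Build the Grundy sequence for stack A with g(k) = mex{g(k−s) : s ∈ {2, 3}, s ≤ k}:
k:     0  1  2  3  4
g(k):  0  0  1  1  2
So g(4) = 2.
Stack B is a plain Nim stack of size 7, so its Grundy value is 7.
Stack C is a plain Nim stack of size 5, so its Grundy value is 5.
By the Sprague-Grundy theorem, the Grundy value of a sum of independent games is the XOR of the component values.
Combined value = 2 ⊕ 7 ⊕ 5 = 0.

0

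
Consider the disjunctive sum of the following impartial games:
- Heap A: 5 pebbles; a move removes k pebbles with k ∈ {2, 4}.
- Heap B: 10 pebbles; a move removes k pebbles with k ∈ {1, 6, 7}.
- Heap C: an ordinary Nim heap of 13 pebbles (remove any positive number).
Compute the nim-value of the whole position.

Grundy values for heap A (subtraction set {2, 4}):
g(0) = mex{} = 0
g(1) = mex{} = 0
g(2) = mex{0} = 1
g(3) = mex{0} = 1
g(4) = mex{0,1} = 2
g(5) = mex{0,1} = 2
So g(5) = 2.
Grundy values for heap B (subtraction set {1, 6, 7}):
k:     0  1  2  3  4  5  6  7  8  9 10
g(k):  0  1  0  1  0  1  2  3  2  3  2
So g(10) = 2.
Heap C is a plain Nim heap of size 13, so its Grundy value is 13.
The value of a disjunctive sum is the nim-sum of the parts.
Combined value = 2 ⊕ 2 ⊕ 13 = 13.

13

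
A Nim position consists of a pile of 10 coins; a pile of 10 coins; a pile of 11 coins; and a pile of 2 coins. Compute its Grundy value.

9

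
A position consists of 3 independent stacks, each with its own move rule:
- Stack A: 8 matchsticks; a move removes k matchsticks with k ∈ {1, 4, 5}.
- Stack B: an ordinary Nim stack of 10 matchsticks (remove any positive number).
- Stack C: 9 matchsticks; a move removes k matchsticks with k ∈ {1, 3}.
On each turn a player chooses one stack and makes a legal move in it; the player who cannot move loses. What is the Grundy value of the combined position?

For stack A, compute g(0), g(1), … with moves {1, 4, 5}:
g(0) = mex{} = 0
g(1) = mex{0} = 1
g(2) = mex{1} = 0
g(3) = mex{0} = 1
g(4) = mex{0,1} = 2
g(5) = mex{0,1,2} = 3
g(6) = mex{0,1,3} = 2
g(7) = mex{0,1,2} = 3
g(8) = mex{1,2,3} = 0
So g(8) = 0.
Stack B is a plain Nim stack of size 10, so its Grundy value is 10.
Grundy values for stack C (subtraction set {1, 3}):
k:     0  1  2  3  4  5  6  7  8  9
g(k):  0  1  0  1  0  1  0  1  0  1
So g(9) = 1.
By the Sprague-Grundy theorem, the Grundy value of a sum of independent games is the XOR of the component values.
Combined value = 0 XOR 10 XOR 1 = 11.

11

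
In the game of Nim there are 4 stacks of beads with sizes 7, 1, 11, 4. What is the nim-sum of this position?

9

Bitwise XOR of the heap sizes:
  0111  (7)
  0001  (1)
  1011  (11)
  0100  (4)
  ----
  1001  (9)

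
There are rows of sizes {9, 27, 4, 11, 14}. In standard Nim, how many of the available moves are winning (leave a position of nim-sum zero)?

1

Compute the nim-sum pairwise:
9 ⊕ 27 = 18
18 ⊕ 4 = 22
22 ⊕ 11 = 29
29 ⊕ 14 = 19
The overall nim-sum is X = 19. A row of size p has a winning move iff p XOR X < p (reduce it to p XOR X).
  9: 9 XOR 19 = 26 ≥ 9 — no move.
  27: 27 XOR 19 = 8 < 27 — winning move (to 8).
  4: 4 XOR 19 = 23 ≥ 4 — no move.
  11: 11 XOR 19 = 24 ≥ 11 — no move.
  14: 14 XOR 19 = 29 ≥ 14 — no move.
That gives 1 winning move.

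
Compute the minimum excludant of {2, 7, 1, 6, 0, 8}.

3

The values 0, 1, 2 are all present; 3 is the first non-negative integer missing from the set.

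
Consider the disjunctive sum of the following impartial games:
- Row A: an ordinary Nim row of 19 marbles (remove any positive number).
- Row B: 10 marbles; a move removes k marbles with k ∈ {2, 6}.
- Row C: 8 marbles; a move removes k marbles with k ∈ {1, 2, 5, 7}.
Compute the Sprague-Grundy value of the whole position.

Row A is a plain Nim row of size 19, so its Grundy value is 19.
For row B, compute g(0), g(1), … with moves {2, 6}:
k:     0  1  2  3  4  5  6  7  8  9 10
g(k):  0  0  1  1  0  0  1  1  0  0  1
So g(10) = 1.
Build the Grundy sequence for row C with g(k) = mex{g(k−s) : s ∈ {1, 2, 5, 7}, s ≤ k}:
k:     0  1  2  3  4  5  6  7  8
g(k):  0  1  2  0  1  2  0  1  2
So g(8) = 2.
By the Sprague-Grundy theorem, the Grundy value of a sum of independent games is the XOR of the component values.
Combined value = 19 XOR 1 XOR 2 = 16.

16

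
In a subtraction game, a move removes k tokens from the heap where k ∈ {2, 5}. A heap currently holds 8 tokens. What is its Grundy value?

0

Compute g(0), g(1), … for moves {2, 5}:
g(0) = mex{} = 0
g(1) = mex{} = 0
g(2) = mex{0} = 1
g(3) = mex{0} = 1
g(4) = mex{1} = 0
g(5) = mex{0,1} = 2
g(6) = mex{0} = 1
g(7) = mex{1,2} = 0
g(8) = mex{1} = 0
So g(8) = 0.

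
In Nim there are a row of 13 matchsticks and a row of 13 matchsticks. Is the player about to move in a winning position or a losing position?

Losing position

In binary:
  1101  (13)
  1101  (13)
  ----
  0000  (0)
The nim-sum is 0, so this is a P-position: the player to move is in a losing position under optimal play.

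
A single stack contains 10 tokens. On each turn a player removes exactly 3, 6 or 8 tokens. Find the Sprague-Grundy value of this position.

Grundy values for subtraction set {3, 6, 8}:
k:     0  1  2  3  4  5  6  7  8  9 10
g(k):  0  0  0  1  1  1  2  2  2  3  3
So g(10) = 3.

3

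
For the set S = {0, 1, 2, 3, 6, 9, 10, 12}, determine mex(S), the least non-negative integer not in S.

4

The values 0, 1, 2, 3 are all present; 4 is the first non-negative integer missing from the set.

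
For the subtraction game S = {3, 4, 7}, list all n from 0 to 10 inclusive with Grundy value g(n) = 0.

0, 1, 2, 10

Compute g(0), g(1), … for moves {3, 4, 7}:
g(0) = mex{} = 0
g(1) = mex{} = 0
g(2) = mex{} = 0
g(3) = mex{0} = 1
g(4) = mex{0} = 1
g(5) = mex{0} = 1
g(6) = mex{0,1} = 2
g(7) = mex{0,1} = 2
g(8) = mex{0,1} = 2
g(9) = mex{0,1,2} = 3
g(10) = mex{1,2} = 0
The P-positions (g = 0) in 0..10 are 0, 1, 2, 10.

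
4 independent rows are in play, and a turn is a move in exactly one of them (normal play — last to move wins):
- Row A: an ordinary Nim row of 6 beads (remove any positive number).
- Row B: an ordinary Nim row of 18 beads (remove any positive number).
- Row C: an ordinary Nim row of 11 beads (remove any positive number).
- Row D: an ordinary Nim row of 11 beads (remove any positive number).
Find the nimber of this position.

20

Row A is a plain Nim row of size 6, so its Grundy value is 6.
Row B is a plain Nim row of size 18, so its Grundy value is 18.
Row C is a plain Nim row of size 11, so its Grundy value is 11.
Row D is a plain Nim row of size 11, so its Grundy value is 11.
By the Sprague-Grundy theorem, the Grundy value of a sum of independent games is the XOR of the component values.
Combined value = 6 ⊕ 18 ⊕ 11 ⊕ 11 = 20.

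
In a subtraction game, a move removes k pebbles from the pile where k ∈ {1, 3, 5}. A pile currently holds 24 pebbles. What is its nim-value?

0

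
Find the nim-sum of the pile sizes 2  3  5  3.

7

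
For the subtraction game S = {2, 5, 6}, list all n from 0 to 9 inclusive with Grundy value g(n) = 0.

0, 1, 4, 8

Compute g(0), g(1), … for moves {2, 5, 6}:
k:     0  1  2  3  4  5  6  7  8  9
g(k):  0  0  1  1  0  2  1  3  0  2
The P-positions (g = 0) in 0..9 are 0, 1, 4, 8.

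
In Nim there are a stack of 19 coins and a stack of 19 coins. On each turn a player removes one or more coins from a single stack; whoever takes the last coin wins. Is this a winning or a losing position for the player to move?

Losing position

Write each in binary and XOR column by column:
  10011  (19)
  10011  (19)
  -----
  00000  (0)
The nim-sum is 0, so this is a P-position: the player to move is in a losing position under optimal play.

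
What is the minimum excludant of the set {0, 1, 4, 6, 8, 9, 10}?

2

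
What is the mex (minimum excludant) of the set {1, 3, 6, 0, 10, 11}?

The values 0, 1 are all present; 2 is the first non-negative integer missing from the set.

2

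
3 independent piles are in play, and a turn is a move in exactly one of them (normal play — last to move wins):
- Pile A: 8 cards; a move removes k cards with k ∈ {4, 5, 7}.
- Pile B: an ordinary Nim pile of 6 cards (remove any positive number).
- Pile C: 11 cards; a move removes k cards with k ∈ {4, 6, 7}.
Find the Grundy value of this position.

4

Grundy values for pile A (subtraction set {4, 5, 7}):
k:     0  1  2  3  4  5  6  7  8
g(k):  0  0  0  0  1  1  1  1  2
So g(8) = 2.
Pile B is a plain Nim pile of size 6, so its Grundy value is 6.
For pile C, compute g(0), g(1), … with moves {4, 6, 7}:
g(0) = mex{} = 0
g(1) = mex{} = 0
g(2) = mex{} = 0
g(3) = mex{} = 0
g(4) = mex{0} = 1
g(5) = mex{0} = 1
g(6) = mex{0} = 1
g(7) = mex{0} = 1
g(8) = mex{0,1} = 2
g(9) = mex{0,1} = 2
g(10) = mex{0,1} = 2
g(11) = mex{1} = 0
So g(11) = 0.
The value of a disjunctive sum is the nim-sum of the parts.
Combined value = 2 ⊕ 6 ⊕ 0 = 4.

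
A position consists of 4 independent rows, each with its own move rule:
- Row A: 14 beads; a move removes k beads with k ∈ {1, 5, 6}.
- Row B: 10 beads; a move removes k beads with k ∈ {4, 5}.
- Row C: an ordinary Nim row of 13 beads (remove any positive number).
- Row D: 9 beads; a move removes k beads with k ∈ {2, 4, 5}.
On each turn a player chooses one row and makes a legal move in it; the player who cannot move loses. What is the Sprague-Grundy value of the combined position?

Build the Grundy sequence for row A with g(k) = mex{g(k−s) : s ∈ {1, 5, 6}, s ≤ k}:
k:     0  1  2  3  4  5  6  7  8  9 10 11 12 13 14
g(k):  0  1  0  1  0  1  2  3  2  3  2  0  1  0  1
So g(14) = 1.
For row B, compute g(0), g(1), … with moves {4, 5}:
g(0) = mex{} = 0
g(1) = mex{} = 0
g(2) = mex{} = 0
g(3) = mex{} = 0
g(4) = mex{0} = 1
g(5) = mex{0} = 1
g(6) = mex{0} = 1
g(7) = mex{0} = 1
g(8) = mex{0,1} = 2
g(9) = mex{1} = 0
g(10) = mex{1} = 0
So g(10) = 0.
Row C is a plain Nim row of size 13, so its Grundy value is 13.
For row D, compute g(0), g(1), … with moves {2, 4, 5}:
g(0) = mex{} = 0
g(1) = mex{} = 0
g(2) = mex{0} = 1
g(3) = mex{0} = 1
g(4) = mex{0,1} = 2
g(5) = mex{0,1} = 2
g(6) = mex{0,1,2} = 3
g(7) = mex{1,2} = 0
g(8) = mex{1,2,3} = 0
g(9) = mex{0,2} = 1
So g(9) = 1.
By the Sprague-Grundy theorem, the Grundy value of a sum of independent games is the XOR of the component values.
Combined value = 1 XOR 0 XOR 13 XOR 1 = 13.

13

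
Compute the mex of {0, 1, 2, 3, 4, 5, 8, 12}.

The values 0, 1, 2, 3, 4, 5 are all present; 6 is the first non-negative integer missing from the set.

6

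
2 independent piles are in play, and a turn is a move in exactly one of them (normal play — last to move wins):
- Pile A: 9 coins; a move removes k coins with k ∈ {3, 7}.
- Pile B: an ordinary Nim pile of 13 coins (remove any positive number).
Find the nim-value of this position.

12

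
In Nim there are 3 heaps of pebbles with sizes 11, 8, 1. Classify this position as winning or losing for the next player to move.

Winning position

Write each in binary and XOR column by column:
  1011  (11)
  1000  (8)
  0001  (1)
  ----
  0010  (2)
The nim-sum is 2 ≠ 0, so this is an N-position: the player to move can win.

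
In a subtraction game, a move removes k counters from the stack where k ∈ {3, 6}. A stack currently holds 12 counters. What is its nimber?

1

Build the Grundy sequence with g(k) = mex{g(k−s) : s ∈ {3, 6}, s ≤ k}:
g(0) = mex{} = 0
g(1) = mex{} = 0
g(2) = mex{} = 0
g(3) = mex{0} = 1
g(4) = mex{0} = 1
g(5) = mex{0} = 1
g(6) = mex{0,1} = 2
g(7) = mex{0,1} = 2
g(8) = mex{0,1} = 2
g(9) = mex{1,2} = 0
g(10) = mex{1,2} = 0
g(11) = mex{1,2} = 0
g(12) = mex{0,2} = 1
So g(12) = 1.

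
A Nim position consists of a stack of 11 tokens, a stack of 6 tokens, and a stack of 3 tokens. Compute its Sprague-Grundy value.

Write each in binary and XOR column by column:
  1011  (11)
  0110  (6)
  0011  (3)
  ----
  1110  (14)

14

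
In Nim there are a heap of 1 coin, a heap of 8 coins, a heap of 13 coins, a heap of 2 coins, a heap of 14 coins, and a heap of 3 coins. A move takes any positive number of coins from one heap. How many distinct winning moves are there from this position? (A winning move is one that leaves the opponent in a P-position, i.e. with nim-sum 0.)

3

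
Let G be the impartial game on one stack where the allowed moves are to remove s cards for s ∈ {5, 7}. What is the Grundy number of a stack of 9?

Grundy values for subtraction set {5, 7}:
g(0) = mex{} = 0
g(1) = mex{} = 0
g(2) = mex{} = 0
g(3) = mex{} = 0
g(4) = mex{} = 0
g(5) = mex{0} = 1
g(6) = mex{0} = 1
g(7) = mex{0} = 1
g(8) = mex{0} = 1
g(9) = mex{0} = 1
So g(9) = 1.

1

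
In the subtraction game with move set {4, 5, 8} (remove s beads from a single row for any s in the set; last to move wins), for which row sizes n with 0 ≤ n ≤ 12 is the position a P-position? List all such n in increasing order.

Build the Grundy sequence with g(k) = mex{g(k−s) : s ∈ {4, 5, 8}, s ≤ k}:
k:     0  1  2  3  4  5  6  7  8  9 10 11 12
g(k):  0  0  0  0  1  1  1  1  2  2  2  2  0
The P-positions (g = 0) in 0..12 are 0, 1, 2, 3, 12.

0, 1, 2, 3, 12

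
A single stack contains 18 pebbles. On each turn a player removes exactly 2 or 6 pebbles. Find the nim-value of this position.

Compute g(0), g(1), … for moves {2, 6}:
k:     0  1  2  3  4  5  6  7  8  9 10 11 12 13 14 15 16 17 18
g(k):  0  0  1  1  0  0  1  1  0  0  1  1  0  0  1  1  0  0  1
So g(18) = 1.

1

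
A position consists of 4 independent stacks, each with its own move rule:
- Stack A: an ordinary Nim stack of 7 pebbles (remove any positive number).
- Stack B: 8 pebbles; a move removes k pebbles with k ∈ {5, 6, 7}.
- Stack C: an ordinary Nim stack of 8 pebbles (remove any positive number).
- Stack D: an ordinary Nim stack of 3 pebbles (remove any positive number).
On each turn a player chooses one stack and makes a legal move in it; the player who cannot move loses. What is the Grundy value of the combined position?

13

Stack A is a plain Nim stack of size 7, so its Grundy value is 7.
For stack B, compute g(0), g(1), … with moves {5, 6, 7}:
g(0) = mex{} = 0
g(1) = mex{} = 0
g(2) = mex{} = 0
g(3) = mex{} = 0
g(4) = mex{} = 0
g(5) = mex{0} = 1
g(6) = mex{0} = 1
g(7) = mex{0} = 1
g(8) = mex{0} = 1
So g(8) = 1.
Stack C is a plain Nim stack of size 8, so its Grundy value is 8.
Stack D is a plain Nim stack of size 3, so its Grundy value is 3.
The value of a disjunctive sum is the nim-sum of the parts.
Combined value = 7 XOR 1 XOR 8 XOR 3 = 13.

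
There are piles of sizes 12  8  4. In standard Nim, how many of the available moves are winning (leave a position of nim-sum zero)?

In binary:
  1100  (12)
  1000  (8)
  0100  (4)
  ----
  0000  (0)
The nim-sum is already 0, so every move leaves a nonzero nim-sum — there are no winning moves.

0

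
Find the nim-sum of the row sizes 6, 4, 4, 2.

4

Compute the nim-sum pairwise:
6 XOR 4 = 2
2 XOR 4 = 6
6 XOR 2 = 4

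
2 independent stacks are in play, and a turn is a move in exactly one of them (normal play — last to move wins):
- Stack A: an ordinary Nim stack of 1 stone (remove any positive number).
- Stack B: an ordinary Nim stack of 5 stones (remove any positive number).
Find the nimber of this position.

Stack A is a plain Nim stack of size 1, so its Grundy value is 1.
Stack B is a plain Nim stack of size 5, so its Grundy value is 5.
By the Sprague-Grundy theorem, the Grundy value of a sum of independent games is the XOR of the component values.
Combined value = 1 ⊕ 5 = 4.

4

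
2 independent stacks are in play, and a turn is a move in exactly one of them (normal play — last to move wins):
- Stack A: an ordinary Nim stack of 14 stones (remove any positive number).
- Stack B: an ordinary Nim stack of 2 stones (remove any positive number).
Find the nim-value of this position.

Stack A is a plain Nim stack of size 14, so its Grundy value is 14.
Stack B is a plain Nim stack of size 2, so its Grundy value is 2.
By the Sprague-Grundy theorem, the Grundy value of a sum of independent games is the XOR of the component values.
Combined value = 14 ⊕ 2 = 12.

12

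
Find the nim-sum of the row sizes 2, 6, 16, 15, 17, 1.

11

Write each in binary and XOR column by column:
  00010  (2)
  00110  (6)
  10000  (16)
  01111  (15)
  10001  (17)
  00001  (1)
  -----
  01011  (11)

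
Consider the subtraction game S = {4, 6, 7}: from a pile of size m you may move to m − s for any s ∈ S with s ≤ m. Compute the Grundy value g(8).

2

Build the Grundy sequence with g(k) = mex{g(k−s) : s ∈ {4, 6, 7}, s ≤ k}:
k:     0  1  2  3  4  5  6  7  8
g(k):  0  0  0  0  1  1  1  1  2
So g(8) = 2.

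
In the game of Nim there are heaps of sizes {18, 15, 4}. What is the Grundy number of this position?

25

Nim-sum: 18 ^ 15 ^ 4 = 25.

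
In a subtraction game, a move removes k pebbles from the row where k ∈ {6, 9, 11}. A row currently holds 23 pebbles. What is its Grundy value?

1

Compute g(0), g(1), … for moves {6, 9, 11}:
k:     0  1  2  3  4  5  6  7  8  9 10 11 12 13 14 15 16 17 18 19 20 21 22 23
g(k):  0  0  0  0  0  0  1  1  1  1  1  1  2  2  2  2  2  0  0  0  0  0  0  1
So g(23) = 1.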